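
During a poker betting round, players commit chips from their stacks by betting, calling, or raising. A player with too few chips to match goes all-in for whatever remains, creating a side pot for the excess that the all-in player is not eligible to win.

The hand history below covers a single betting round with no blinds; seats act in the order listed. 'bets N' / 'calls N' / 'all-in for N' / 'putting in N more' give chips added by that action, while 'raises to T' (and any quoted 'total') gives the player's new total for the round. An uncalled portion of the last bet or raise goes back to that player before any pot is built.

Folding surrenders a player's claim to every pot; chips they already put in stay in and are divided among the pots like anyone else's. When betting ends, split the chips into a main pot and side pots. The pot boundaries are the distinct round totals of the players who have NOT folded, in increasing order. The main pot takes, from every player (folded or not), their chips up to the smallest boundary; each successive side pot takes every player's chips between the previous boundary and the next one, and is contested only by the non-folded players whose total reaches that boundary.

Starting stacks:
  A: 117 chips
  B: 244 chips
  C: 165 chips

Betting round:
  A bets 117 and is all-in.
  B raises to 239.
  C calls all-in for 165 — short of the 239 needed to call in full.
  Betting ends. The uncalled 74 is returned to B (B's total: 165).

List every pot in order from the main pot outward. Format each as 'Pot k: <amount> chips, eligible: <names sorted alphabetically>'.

Contributions (after 74 returned to B): A=117, B=165, C=165
Pot levels (distinct totals of non-folded players): 117, 165
Layer 1-117: 117 each from A, B, C = 117*3 = 351 chips; eligible A, B, C
Layer 118-165: 48 each from B, C = 48*2 = 96 chips; eligible B, C

Pot 1: 351 chips, eligible: A, B, C
Pot 2: 96 chips, eligible: B, C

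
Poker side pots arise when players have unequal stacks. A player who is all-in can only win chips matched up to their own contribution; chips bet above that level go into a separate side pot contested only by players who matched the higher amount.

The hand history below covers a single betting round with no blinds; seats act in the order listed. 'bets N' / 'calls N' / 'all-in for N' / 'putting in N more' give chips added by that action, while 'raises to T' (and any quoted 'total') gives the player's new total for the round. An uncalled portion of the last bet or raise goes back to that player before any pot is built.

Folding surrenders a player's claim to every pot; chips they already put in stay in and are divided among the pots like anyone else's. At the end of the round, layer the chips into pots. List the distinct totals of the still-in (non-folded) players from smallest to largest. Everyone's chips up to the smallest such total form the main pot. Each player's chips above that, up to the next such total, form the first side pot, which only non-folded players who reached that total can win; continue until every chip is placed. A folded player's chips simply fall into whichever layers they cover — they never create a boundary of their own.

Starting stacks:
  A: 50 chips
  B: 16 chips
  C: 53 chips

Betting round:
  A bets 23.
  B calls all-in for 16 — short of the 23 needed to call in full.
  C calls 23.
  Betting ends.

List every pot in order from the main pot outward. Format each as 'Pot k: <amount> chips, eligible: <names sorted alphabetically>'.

Contributions: A=23, B=16, C=23
Pot levels (distinct totals of non-folded players): 16, 23
Layer 1-16: 16 each from A, B, C = 16*3 = 48 chips; eligible A, B, C
Layer 17-23: 7 each from A, C = 7*2 = 14 chips; eligible A, C

Pot 1: 48 chips, eligible: A, B, C
Pot 2: 14 chips, eligible: A, C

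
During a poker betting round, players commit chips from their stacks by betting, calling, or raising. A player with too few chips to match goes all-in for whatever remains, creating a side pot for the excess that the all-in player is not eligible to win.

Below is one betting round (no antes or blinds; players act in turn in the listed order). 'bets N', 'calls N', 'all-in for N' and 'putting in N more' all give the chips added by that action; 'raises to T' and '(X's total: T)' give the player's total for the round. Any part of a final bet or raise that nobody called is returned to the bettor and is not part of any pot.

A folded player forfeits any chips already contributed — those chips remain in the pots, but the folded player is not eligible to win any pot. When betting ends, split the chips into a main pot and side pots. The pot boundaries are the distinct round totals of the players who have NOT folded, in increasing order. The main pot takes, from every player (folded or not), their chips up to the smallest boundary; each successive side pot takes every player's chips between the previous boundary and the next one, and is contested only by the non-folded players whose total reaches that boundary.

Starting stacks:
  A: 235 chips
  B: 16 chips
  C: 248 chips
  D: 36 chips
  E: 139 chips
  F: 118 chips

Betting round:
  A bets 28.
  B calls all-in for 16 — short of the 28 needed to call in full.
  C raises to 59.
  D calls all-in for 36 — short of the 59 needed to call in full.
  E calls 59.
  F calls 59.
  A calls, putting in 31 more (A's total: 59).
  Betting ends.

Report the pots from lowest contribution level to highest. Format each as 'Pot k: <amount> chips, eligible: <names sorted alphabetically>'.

Pot 1: 96 chips, eligible: A, B, C, D, E, F
Pot 2: 100 chips, eligible: A, C, D, E, F
Pot 3: 92 chips, eligible: A, C, E, F

Derivation:
Contributions: A=59, B=16, C=59, D=36, E=59, F=59
Pot levels (distinct totals of non-folded players): 16, 36, 59
Layer 1-16: 16 each from A, B, C, D, E, F = 16*6 = 96 chips; eligible A, B, C, D, E, F
Layer 17-36: 20 each from A, C, D, E, F = 20*5 = 100 chips; eligible A, C, D, E, F
Layer 37-59: 23 each from A, C, E, F = 23*4 = 92 chips; eligible A, C, E, F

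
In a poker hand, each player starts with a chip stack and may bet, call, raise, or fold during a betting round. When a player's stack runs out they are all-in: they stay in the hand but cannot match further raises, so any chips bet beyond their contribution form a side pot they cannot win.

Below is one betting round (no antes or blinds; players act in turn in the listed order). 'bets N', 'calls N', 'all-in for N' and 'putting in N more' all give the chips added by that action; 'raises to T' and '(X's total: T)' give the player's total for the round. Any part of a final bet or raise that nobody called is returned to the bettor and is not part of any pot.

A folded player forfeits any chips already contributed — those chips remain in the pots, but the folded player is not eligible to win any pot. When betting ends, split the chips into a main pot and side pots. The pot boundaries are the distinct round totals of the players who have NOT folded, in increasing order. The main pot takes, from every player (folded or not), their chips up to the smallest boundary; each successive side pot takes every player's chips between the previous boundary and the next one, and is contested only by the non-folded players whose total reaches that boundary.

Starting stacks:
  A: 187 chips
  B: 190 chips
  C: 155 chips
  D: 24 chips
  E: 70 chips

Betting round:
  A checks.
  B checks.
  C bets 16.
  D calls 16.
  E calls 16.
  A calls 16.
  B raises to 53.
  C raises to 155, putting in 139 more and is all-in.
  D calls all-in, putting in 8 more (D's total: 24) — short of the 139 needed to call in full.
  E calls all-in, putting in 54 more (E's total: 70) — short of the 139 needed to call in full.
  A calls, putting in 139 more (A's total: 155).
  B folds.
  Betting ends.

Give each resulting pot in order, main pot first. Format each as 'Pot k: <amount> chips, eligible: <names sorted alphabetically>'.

Pot 1: 120 chips, eligible: A, C, D, E
Pot 2: 167 chips, eligible: A, C, E
Pot 3: 170 chips, eligible: A, C

Derivation:
Contributions: A=155, B=53, C=155, D=24, E=70
Folded: B
Pot levels (distinct totals of non-folded players): 24, 70, 155
Layer 1-24: 24 each from A, B, C, D, E = 24*5 = 120 chips; eligible A, C, D, E
Layer 25-70: A 46 + B 29 + C 46 + E 46 = 167 chips; eligible A, C, E
Layer 71-155: 85 each from A, C = 85*2 = 170 chips; eligible A, C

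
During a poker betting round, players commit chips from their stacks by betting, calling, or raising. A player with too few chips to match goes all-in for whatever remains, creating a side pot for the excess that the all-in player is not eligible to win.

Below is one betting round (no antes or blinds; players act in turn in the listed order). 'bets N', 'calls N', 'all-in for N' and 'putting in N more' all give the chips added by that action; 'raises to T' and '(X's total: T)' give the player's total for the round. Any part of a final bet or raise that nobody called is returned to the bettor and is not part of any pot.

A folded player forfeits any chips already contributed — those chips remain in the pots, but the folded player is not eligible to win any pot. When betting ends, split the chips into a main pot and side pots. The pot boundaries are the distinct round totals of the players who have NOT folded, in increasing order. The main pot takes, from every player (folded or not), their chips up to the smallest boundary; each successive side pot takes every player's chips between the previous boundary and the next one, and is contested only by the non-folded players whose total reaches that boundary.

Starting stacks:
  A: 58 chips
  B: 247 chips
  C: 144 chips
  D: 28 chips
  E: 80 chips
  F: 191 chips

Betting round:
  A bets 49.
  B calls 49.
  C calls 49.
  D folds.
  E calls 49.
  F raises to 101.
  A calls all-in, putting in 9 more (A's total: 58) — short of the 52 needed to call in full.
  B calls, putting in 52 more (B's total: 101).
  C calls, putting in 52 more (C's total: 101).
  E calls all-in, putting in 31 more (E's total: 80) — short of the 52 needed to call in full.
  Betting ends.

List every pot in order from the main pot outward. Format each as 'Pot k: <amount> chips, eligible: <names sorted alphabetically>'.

Contributions: A=58, B=101, C=101, E=80, F=101
Folded: D
Pot levels (distinct totals of non-folded players): 58, 80, 101
Layer 1-58: 58 each from A, B, C, E, F = 58*5 = 290 chips; eligible A, B, C, E, F
Layer 59-80: 22 each from B, C, E, F = 22*4 = 88 chips; eligible B, C, E, F
Layer 81-101: 21 each from B, C, F = 21*3 = 63 chips; eligible B, C, F

Pot 1: 290 chips, eligible: A, B, C, E, F
Pot 2: 88 chips, eligible: B, C, E, F
Pot 3: 63 chips, eligible: B, C, F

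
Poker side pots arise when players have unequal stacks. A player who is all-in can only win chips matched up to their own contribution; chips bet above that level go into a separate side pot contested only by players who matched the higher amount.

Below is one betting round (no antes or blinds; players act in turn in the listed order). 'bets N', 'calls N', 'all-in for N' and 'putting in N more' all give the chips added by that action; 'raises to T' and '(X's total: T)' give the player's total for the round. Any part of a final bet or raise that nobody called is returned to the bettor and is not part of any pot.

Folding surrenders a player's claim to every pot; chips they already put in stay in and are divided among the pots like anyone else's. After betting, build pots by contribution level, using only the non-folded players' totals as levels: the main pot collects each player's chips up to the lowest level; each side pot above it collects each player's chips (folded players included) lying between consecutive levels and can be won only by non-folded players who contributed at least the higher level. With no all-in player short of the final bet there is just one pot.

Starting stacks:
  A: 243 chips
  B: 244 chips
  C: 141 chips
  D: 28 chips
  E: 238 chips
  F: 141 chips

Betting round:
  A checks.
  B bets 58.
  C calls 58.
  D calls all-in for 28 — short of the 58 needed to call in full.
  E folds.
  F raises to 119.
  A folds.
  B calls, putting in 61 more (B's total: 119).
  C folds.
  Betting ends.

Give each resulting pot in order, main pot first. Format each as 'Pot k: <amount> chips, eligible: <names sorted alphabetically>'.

Pot 1: 112 chips, eligible: B, D, F
Pot 2: 212 chips, eligible: B, F

Derivation:
Contributions: B=119, C=58, D=28, F=119
Folded: A, C, E
Pot levels (distinct totals of non-folded players): 28, 119
Layer 1-28: 28 each from B, C, D, F = 28*4 = 112 chips; eligible B, D, F
Layer 29-119: B 91 + C 30 + F 91 = 212 chips; eligible B, F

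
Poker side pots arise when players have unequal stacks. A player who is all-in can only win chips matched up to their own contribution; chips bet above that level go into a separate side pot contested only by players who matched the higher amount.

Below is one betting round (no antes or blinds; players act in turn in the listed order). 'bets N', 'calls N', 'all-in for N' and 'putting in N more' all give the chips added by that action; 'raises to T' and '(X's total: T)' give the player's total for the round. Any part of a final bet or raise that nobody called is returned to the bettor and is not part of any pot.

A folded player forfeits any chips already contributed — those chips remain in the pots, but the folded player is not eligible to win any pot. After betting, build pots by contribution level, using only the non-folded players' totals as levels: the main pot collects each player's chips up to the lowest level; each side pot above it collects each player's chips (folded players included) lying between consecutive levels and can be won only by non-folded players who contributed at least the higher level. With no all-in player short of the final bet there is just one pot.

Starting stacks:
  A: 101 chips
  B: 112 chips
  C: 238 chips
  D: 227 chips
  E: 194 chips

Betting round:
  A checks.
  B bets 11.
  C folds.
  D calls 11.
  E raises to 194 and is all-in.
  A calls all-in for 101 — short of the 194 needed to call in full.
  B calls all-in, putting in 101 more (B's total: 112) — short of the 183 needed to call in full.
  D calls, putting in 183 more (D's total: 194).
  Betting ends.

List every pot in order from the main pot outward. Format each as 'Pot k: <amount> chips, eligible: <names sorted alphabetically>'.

Contributions: A=101, B=112, D=194, E=194
Folded: C
Pot levels (distinct totals of non-folded players): 101, 112, 194
Layer 1-101: 101 each from A, B, D, E = 101*4 = 404 chips; eligible A, B, D, E
Layer 102-112: 11 each from B, D, E = 11*3 = 33 chips; eligible B, D, E
Layer 113-194: 82 each from D, E = 82*2 = 164 chips; eligible D, E

Pot 1: 404 chips, eligible: A, B, D, E
Pot 2: 33 chips, eligible: B, D, E
Pot 3: 164 chips, eligible: D, E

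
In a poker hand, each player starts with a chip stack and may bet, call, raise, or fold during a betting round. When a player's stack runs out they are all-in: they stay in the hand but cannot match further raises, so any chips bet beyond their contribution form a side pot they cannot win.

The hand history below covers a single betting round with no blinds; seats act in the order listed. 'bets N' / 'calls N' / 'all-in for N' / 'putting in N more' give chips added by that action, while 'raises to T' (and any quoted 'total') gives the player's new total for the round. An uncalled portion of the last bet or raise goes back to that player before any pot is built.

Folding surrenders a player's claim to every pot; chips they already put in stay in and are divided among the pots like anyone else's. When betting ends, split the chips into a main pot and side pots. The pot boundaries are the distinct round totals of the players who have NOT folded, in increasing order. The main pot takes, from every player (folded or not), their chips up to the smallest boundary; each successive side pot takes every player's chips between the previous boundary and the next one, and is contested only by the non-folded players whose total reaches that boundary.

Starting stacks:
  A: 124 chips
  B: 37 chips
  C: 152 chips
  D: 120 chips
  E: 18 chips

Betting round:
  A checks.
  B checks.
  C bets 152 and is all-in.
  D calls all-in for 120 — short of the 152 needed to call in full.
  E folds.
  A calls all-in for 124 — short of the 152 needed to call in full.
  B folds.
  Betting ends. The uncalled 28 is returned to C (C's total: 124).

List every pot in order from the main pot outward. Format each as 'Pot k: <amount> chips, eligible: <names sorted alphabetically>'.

Contributions (after 28 returned to C): A=124, C=124, D=120
Folded: B, E
Pot levels (distinct totals of non-folded players): 120, 124
Layer 1-120: 120 each from A, C, D = 120*3 = 360 chips; eligible A, C, D
Layer 121-124: 4 each from A, C = 4*2 = 8 chips; eligible A, C

Pot 1: 360 chips, eligible: A, C, D
Pot 2: 8 chips, eligible: A, C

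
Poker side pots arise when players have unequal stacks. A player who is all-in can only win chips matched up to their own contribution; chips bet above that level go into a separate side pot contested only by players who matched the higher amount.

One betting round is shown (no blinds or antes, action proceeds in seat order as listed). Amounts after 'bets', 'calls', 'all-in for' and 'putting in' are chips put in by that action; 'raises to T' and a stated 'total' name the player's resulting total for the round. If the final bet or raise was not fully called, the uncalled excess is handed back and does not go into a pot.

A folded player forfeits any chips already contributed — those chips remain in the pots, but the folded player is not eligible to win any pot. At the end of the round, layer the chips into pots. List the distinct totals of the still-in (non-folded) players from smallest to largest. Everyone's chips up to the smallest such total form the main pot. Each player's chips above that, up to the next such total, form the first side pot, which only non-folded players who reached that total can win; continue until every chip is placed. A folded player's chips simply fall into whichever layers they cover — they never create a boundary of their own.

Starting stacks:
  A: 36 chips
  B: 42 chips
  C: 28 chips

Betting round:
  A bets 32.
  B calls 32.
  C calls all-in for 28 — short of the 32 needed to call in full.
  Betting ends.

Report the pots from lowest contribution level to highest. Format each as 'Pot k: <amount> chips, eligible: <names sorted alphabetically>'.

Pot 1: 84 chips, eligible: A, B, C
Pot 2: 8 chips, eligible: A, B

Derivation:
Contributions: A=32, B=32, C=28
Pot levels (distinct totals of non-folded players): 28, 32
Layer 1-28: 28 each from A, B, C = 28*3 = 84 chips; eligible A, B, C
Layer 29-32: 4 each from A, B = 4*2 = 8 chips; eligible A, B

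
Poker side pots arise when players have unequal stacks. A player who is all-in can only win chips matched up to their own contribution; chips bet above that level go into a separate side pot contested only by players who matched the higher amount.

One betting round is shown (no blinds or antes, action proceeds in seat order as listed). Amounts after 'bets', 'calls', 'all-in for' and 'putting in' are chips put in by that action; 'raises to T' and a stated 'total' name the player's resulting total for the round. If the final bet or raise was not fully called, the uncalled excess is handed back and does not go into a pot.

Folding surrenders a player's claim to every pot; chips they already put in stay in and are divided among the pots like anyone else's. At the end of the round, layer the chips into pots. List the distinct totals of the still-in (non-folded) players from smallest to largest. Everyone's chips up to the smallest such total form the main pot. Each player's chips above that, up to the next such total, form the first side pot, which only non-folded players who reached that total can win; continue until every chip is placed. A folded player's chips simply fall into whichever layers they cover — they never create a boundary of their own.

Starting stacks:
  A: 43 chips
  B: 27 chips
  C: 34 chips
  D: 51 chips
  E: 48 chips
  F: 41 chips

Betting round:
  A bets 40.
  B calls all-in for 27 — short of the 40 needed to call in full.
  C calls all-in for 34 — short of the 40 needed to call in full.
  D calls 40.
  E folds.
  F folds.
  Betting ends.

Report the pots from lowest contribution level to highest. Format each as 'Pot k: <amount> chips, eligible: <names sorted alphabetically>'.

Contributions: A=40, B=27, C=34, D=40
Folded: E, F
Pot levels (distinct totals of non-folded players): 27, 34, 40
Layer 1-27: 27 each from A, B, C, D = 27*4 = 108 chips; eligible A, B, C, D
Layer 28-34: 7 each from A, C, D = 7*3 = 21 chips; eligible A, C, D
Layer 35-40: 6 each from A, D = 6*2 = 12 chips; eligible A, D

Pot 1: 108 chips, eligible: A, B, C, D
Pot 2: 21 chips, eligible: A, C, D
Pot 3: 12 chips, eligible: A, D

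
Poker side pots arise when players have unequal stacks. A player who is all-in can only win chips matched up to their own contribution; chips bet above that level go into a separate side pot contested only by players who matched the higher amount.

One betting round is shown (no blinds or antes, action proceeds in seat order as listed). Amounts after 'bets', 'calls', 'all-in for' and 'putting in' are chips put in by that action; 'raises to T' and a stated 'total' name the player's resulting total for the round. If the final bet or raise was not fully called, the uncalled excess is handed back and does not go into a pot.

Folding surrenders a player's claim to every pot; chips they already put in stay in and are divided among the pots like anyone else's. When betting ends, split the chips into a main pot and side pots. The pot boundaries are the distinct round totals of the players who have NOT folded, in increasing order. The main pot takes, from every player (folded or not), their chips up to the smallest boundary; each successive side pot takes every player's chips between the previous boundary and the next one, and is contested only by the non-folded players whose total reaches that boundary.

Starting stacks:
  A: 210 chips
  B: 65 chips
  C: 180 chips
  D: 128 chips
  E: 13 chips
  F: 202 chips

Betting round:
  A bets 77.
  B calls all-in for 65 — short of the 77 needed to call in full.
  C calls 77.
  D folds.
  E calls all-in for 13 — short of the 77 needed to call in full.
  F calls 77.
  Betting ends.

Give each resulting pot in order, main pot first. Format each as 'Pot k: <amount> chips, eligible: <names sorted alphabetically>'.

Contributions: A=77, B=65, C=77, E=13, F=77
Folded: D
Pot levels (distinct totals of non-folded players): 13, 65, 77
Layer 1-13: 13 each from A, B, C, E, F = 13*5 = 65 chips; eligible A, B, C, E, F
Layer 14-65: 52 each from A, B, C, F = 52*4 = 208 chips; eligible A, B, C, F
Layer 66-77: 12 each from A, C, F = 12*3 = 36 chips; eligible A, C, F

Pot 1: 65 chips, eligible: A, B, C, E, F
Pot 2: 208 chips, eligible: A, B, C, F
Pot 3: 36 chips, eligible: A, C, F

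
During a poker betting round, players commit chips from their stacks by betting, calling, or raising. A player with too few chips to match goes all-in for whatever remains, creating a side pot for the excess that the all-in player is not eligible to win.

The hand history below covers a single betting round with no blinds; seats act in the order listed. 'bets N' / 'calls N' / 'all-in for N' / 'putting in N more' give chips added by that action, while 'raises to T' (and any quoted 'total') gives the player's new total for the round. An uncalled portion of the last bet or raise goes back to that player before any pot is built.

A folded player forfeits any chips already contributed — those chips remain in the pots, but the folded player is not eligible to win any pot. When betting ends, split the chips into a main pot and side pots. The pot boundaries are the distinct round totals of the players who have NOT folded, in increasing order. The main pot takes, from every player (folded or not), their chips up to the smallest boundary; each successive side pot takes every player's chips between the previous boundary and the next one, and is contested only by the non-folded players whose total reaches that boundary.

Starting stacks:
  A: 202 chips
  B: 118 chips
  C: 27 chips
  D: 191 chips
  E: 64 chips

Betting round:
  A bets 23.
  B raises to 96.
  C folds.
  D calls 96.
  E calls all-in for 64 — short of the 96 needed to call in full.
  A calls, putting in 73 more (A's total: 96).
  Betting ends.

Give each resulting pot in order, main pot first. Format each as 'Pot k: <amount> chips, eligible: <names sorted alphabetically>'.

Contributions: A=96, B=96, D=96, E=64
Folded: C
Pot levels (distinct totals of non-folded players): 64, 96
Layer 1-64: 64 each from A, B, D, E = 64*4 = 256 chips; eligible A, B, D, E
Layer 65-96: 32 each from A, B, D = 32*3 = 96 chips; eligible A, B, D

Pot 1: 256 chips, eligible: A, B, D, E
Pot 2: 96 chips, eligible: A, B, D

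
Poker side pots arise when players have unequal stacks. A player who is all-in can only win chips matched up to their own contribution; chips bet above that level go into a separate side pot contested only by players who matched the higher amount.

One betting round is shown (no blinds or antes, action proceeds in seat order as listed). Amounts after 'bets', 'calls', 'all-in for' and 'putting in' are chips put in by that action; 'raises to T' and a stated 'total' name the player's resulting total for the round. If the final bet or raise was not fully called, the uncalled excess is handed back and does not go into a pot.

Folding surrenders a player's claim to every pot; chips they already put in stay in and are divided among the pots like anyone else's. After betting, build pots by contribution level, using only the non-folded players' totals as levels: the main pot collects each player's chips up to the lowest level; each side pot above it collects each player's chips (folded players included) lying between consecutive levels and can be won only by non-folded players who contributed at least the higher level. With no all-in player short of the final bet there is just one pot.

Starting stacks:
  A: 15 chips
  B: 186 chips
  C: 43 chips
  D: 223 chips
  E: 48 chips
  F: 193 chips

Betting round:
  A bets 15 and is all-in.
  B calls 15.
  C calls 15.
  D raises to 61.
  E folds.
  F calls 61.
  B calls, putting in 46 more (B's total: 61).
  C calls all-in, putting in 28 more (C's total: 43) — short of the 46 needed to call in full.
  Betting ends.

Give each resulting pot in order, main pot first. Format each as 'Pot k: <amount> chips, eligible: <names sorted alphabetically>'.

Pot 1: 75 chips, eligible: A, B, C, D, F
Pot 2: 112 chips, eligible: B, C, D, F
Pot 3: 54 chips, eligible: B, D, F

Derivation:
Contributions: A=15, B=61, C=43, D=61, F=61
Folded: E
Pot levels (distinct totals of non-folded players): 15, 43, 61
Layer 1-15: 15 each from A, B, C, D, F = 15*5 = 75 chips; eligible A, B, C, D, F
Layer 16-43: 28 each from B, C, D, F = 28*4 = 112 chips; eligible B, C, D, F
Layer 44-61: 18 each from B, D, F = 18*3 = 54 chips; eligible B, D, F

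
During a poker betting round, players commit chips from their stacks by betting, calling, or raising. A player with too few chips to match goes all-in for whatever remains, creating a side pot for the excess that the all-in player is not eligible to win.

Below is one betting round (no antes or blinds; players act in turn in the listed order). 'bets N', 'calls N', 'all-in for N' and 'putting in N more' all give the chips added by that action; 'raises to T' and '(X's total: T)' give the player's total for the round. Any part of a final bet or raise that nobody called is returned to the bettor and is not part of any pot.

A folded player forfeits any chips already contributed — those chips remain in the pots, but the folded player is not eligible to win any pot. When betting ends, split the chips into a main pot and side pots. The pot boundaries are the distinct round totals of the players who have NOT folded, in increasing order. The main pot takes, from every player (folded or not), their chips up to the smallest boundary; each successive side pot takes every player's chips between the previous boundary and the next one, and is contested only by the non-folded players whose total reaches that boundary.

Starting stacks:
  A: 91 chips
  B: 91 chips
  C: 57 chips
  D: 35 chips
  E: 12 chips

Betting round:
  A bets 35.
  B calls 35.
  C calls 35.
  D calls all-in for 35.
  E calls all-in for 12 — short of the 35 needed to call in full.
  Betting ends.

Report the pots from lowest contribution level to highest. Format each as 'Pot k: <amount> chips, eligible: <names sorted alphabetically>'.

Pot 1: 60 chips, eligible: A, B, C, D, E
Pot 2: 92 chips, eligible: A, B, C, D

Derivation:
Contributions: A=35, B=35, C=35, D=35, E=12
Pot levels (distinct totals of non-folded players): 12, 35
Layer 1-12: 12 each from A, B, C, D, E = 12*5 = 60 chips; eligible A, B, C, D, E
Layer 13-35: 23 each from A, B, C, D = 23*4 = 92 chips; eligible A, B, C, D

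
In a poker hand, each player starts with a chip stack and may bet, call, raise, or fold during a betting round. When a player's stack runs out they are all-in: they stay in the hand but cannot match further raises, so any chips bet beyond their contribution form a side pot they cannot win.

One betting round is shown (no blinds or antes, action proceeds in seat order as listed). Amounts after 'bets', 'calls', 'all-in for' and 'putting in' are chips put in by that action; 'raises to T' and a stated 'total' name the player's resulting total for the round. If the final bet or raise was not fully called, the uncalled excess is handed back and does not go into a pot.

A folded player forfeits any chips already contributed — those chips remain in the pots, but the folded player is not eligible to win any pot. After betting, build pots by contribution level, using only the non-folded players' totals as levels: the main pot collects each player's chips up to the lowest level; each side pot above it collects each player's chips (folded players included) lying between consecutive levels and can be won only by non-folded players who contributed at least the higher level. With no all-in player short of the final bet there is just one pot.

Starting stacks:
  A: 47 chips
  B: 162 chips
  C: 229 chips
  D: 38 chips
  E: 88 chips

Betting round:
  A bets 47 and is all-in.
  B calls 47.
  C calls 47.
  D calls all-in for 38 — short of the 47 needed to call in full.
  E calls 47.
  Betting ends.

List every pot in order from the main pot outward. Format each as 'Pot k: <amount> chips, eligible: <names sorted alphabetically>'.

Pot 1: 190 chips, eligible: A, B, C, D, E
Pot 2: 36 chips, eligible: A, B, C, E

Derivation:
Contributions: A=47, B=47, C=47, D=38, E=47
Pot levels (distinct totals of non-folded players): 38, 47
Layer 1-38: 38 each from A, B, C, D, E = 38*5 = 190 chips; eligible A, B, C, D, E
Layer 39-47: 9 each from A, B, C, E = 9*4 = 36 chips; eligible A, B, C, E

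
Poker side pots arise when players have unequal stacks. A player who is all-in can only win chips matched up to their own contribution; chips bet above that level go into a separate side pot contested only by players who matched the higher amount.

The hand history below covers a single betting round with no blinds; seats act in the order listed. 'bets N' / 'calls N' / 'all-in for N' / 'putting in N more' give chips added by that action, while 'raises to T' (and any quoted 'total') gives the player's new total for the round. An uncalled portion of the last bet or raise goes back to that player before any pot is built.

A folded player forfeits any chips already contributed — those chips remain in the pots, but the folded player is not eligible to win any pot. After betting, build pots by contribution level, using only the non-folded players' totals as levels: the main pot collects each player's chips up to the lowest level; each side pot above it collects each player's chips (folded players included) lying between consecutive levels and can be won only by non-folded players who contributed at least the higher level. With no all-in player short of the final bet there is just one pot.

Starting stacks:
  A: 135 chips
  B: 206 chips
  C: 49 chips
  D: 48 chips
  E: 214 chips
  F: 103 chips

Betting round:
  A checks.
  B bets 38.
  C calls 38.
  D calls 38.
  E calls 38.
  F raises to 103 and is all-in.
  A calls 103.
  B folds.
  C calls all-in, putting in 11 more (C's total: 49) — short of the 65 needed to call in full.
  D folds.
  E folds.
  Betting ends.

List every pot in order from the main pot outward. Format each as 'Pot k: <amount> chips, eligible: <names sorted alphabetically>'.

Contributions: A=103, B=38, C=49, D=38, E=38, F=103
Folded: B, D, E
Pot levels (distinct totals of non-folded players): 49, 103
Layer 1-49: A 49 + B 38 + C 49 + D 38 + E 38 + F 49 = 261 chips; eligible A, C, F
Layer 50-103: 54 each from A, F = 54*2 = 108 chips; eligible A, F

Pot 1: 261 chips, eligible: A, C, F
Pot 2: 108 chips, eligible: A, F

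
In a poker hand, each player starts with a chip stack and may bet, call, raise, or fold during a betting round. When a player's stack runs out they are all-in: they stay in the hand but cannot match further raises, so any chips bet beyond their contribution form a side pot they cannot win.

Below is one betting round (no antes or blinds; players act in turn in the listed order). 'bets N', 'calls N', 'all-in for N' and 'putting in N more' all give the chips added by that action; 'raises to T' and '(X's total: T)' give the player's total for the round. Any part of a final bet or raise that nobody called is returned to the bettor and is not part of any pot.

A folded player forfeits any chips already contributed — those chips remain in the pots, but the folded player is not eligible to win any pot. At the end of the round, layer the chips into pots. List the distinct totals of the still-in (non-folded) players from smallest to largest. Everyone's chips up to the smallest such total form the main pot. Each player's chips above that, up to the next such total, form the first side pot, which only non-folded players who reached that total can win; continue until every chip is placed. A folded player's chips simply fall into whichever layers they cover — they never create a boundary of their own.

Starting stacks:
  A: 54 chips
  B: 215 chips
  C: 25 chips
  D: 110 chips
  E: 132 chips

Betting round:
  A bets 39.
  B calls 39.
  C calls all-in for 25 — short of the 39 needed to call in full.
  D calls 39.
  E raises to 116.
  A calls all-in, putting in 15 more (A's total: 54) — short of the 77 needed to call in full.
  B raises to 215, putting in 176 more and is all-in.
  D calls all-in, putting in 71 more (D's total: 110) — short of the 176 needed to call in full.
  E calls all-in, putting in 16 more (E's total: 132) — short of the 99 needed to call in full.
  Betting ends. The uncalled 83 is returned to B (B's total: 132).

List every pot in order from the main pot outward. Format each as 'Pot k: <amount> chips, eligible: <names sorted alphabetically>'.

Pot 1: 125 chips, eligible: A, B, C, D, E
Pot 2: 116 chips, eligible: A, B, D, E
Pot 3: 168 chips, eligible: B, D, E
Pot 4: 44 chips, eligible: B, E

Derivation:
Contributions (after 83 returned to B): A=54, B=132, C=25, D=110, E=132
Pot levels (distinct totals of non-folded players): 25, 54, 110, 132
Layer 1-25: 25 each from A, B, C, D, E = 25*5 = 125 chips; eligible A, B, C, D, E
Layer 26-54: 29 each from A, B, D, E = 29*4 = 116 chips; eligible A, B, D, E
Layer 55-110: 56 each from B, D, E = 56*3 = 168 chips; eligible B, D, E
Layer 111-132: 22 each from B, E = 22*2 = 44 chips; eligible B, E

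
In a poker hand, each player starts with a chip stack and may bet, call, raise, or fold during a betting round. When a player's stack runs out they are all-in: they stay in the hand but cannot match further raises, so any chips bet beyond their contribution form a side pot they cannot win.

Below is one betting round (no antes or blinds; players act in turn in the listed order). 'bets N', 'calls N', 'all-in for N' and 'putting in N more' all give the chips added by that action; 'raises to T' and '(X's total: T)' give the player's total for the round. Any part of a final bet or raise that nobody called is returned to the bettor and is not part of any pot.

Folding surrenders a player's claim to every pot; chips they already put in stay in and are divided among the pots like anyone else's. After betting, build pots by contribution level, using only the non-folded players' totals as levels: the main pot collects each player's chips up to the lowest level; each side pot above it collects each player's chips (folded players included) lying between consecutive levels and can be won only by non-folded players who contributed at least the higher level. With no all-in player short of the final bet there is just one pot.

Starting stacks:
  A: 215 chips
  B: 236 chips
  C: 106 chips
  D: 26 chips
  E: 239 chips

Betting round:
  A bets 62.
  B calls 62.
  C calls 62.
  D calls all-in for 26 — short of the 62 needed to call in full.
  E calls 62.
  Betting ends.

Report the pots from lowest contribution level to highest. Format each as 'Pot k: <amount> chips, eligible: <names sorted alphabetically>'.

Contributions: A=62, B=62, C=62, D=26, E=62
Pot levels (distinct totals of non-folded players): 26, 62
Layer 1-26: 26 each from A, B, C, D, E = 26*5 = 130 chips; eligible A, B, C, D, E
Layer 27-62: 36 each from A, B, C, E = 36*4 = 144 chips; eligible A, B, C, E

Pot 1: 130 chips, eligible: A, B, C, D, E
Pot 2: 144 chips, eligible: A, B, C, E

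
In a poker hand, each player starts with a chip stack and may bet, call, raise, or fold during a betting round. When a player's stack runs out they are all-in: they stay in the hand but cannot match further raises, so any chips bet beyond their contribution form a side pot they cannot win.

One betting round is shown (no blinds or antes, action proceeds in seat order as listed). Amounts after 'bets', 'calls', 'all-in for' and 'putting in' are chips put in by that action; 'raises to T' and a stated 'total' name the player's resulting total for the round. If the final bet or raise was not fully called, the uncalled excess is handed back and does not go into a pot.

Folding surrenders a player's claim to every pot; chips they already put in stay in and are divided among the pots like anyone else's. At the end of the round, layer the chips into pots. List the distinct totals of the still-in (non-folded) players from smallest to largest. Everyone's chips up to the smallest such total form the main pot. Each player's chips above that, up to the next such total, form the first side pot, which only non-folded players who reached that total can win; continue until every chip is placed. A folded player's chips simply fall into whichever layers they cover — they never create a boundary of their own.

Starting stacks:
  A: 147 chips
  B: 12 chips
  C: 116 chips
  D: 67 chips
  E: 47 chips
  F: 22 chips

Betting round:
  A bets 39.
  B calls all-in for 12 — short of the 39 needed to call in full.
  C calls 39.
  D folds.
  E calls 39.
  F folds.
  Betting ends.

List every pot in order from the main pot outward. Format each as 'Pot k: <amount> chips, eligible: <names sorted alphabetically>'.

Pot 1: 48 chips, eligible: A, B, C, E
Pot 2: 81 chips, eligible: A, C, E

Derivation:
Contributions: A=39, B=12, C=39, E=39
Folded: D, F
Pot levels (distinct totals of non-folded players): 12, 39
Layer 1-12: 12 each from A, B, C, E = 12*4 = 48 chips; eligible A, B, C, E
Layer 13-39: 27 each from A, C, E = 27*3 = 81 chips; eligible A, C, E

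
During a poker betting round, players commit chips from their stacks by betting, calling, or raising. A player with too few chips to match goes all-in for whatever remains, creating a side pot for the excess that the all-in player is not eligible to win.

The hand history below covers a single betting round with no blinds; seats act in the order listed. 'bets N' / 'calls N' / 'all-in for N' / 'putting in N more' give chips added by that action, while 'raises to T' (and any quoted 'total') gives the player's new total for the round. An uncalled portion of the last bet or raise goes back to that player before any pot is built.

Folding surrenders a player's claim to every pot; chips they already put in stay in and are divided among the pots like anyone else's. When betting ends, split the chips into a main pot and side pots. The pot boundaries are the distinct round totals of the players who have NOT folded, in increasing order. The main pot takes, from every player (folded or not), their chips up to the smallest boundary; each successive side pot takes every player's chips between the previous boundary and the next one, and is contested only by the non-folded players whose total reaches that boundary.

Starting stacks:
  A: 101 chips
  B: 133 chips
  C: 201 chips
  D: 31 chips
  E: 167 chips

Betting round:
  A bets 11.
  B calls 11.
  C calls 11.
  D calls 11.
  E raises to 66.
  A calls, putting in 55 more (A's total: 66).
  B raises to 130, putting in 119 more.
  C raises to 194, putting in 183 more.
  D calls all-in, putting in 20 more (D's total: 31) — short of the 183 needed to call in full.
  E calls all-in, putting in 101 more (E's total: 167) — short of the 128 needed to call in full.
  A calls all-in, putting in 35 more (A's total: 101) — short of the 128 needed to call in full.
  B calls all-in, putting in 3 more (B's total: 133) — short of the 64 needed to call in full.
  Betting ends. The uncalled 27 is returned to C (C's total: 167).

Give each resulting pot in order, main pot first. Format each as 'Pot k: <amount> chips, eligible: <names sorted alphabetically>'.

Contributions (after 27 returned to C): A=101, B=133, C=167, D=31, E=167
Pot levels (distinct totals of non-folded players): 31, 101, 133, 167
Layer 1-31: 31 each from A, B, C, D, E = 31*5 = 155 chips; eligible A, B, C, D, E
Layer 32-101: 70 each from A, B, C, E = 70*4 = 280 chips; eligible A, B, C, E
Layer 102-133: 32 each from B, C, E = 32*3 = 96 chips; eligible B, C, E
Layer 134-167: 34 each from C, E = 34*2 = 68 chips; eligible C, E

Pot 1: 155 chips, eligible: A, B, C, D, E
Pot 2: 280 chips, eligible: A, B, C, E
Pot 3: 96 chips, eligible: B, C, E
Pot 4: 68 chips, eligible: C, E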